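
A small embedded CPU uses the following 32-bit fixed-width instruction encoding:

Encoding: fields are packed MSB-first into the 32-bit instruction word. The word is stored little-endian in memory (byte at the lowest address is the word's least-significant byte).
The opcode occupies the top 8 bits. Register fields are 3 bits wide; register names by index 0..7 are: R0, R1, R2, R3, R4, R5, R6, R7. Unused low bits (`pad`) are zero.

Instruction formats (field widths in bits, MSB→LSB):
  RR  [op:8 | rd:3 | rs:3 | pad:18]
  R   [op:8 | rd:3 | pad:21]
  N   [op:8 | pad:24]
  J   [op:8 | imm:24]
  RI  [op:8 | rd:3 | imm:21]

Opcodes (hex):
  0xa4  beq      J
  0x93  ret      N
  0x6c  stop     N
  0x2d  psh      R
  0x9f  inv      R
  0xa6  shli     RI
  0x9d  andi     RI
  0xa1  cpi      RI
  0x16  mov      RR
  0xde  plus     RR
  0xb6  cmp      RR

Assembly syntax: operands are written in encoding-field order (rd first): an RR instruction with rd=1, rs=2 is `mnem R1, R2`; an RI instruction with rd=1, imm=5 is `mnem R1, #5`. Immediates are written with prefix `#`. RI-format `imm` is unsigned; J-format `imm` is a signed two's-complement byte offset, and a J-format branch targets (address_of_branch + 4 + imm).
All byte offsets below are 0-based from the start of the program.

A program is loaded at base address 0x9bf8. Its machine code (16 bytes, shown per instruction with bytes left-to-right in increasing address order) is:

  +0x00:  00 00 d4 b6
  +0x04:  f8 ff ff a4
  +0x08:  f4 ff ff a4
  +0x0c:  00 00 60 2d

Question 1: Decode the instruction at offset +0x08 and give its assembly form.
+0x08: f4 ff ff a4 ⇒ word 0xa4fffff4 (little)
  top 8b → 0xa4 → beq [J]
  imm@[23:0]=0xfffff4 (s24→-12) ⇒ #-12

beq #-12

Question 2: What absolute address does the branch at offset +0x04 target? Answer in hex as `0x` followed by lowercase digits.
0x9bf8

[04] f8 ff ff a4 → 0xa4fffff8
  op=0xa4fffff8>>24=0xa4 ⇒ beq (J)
  [23:0] imm=16777208 (s24→-8) = #-8
  target = base 0x9bf8 + off 0x04 + 4 + imm -8 = 0x9bf8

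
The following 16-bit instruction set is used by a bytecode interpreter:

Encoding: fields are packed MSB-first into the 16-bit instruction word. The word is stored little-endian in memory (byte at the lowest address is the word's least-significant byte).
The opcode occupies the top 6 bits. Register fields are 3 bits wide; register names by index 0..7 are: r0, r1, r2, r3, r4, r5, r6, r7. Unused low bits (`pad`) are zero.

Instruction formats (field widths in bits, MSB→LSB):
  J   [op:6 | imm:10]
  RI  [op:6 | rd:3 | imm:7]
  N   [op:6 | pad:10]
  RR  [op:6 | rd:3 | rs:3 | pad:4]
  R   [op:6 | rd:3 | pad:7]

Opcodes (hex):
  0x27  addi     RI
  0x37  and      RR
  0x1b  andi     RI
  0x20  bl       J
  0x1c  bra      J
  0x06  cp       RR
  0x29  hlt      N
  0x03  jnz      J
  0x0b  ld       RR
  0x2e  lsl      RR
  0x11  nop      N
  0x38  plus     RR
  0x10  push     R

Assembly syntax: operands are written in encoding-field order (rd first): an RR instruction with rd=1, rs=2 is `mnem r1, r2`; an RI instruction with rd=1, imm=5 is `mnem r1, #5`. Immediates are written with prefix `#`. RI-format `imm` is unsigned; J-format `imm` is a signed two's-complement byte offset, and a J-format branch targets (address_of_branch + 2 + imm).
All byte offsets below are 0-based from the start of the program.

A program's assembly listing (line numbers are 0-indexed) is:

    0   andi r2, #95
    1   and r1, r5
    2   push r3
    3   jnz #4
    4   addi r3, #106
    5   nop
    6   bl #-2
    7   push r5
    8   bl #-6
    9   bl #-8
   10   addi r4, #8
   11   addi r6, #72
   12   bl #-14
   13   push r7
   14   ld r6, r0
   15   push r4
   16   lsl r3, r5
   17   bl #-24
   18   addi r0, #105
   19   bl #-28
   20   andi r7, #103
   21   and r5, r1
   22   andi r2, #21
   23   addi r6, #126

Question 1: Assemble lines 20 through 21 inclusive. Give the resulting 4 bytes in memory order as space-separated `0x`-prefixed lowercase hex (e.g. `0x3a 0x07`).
20. andi fields op=0x1b:6|rd=7:3|imm=103:7 → word 6fe7h → e7 6f
21. and fields op=0x37:6|rd=5:3|rs=1:3|pad=0:4 → word de90h → 90 de

0xe7 0x6f 0x90 0xde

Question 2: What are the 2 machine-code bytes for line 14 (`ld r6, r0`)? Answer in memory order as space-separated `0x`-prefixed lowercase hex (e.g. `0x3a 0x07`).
0x00 0x2f

line 14 (ld): pack op=0xb:6|rd=6:3|rs=0:3|pad=0:4 = 0x2f00; little→ 00 2f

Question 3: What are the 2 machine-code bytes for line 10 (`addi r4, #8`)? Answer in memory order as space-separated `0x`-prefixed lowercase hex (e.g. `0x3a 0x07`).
0x08 0x9e

line 10 (addi): pack op=0x27:6|rd=4:3|imm=8:7 = 0x9e08; little→ 08 9e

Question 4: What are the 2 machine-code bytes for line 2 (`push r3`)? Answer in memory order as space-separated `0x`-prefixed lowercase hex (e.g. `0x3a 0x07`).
0x80 0x41

line 2 (push): pack op=0x10:6|rd=3:3|pad=0:7 = 0x4180; little→ 80 41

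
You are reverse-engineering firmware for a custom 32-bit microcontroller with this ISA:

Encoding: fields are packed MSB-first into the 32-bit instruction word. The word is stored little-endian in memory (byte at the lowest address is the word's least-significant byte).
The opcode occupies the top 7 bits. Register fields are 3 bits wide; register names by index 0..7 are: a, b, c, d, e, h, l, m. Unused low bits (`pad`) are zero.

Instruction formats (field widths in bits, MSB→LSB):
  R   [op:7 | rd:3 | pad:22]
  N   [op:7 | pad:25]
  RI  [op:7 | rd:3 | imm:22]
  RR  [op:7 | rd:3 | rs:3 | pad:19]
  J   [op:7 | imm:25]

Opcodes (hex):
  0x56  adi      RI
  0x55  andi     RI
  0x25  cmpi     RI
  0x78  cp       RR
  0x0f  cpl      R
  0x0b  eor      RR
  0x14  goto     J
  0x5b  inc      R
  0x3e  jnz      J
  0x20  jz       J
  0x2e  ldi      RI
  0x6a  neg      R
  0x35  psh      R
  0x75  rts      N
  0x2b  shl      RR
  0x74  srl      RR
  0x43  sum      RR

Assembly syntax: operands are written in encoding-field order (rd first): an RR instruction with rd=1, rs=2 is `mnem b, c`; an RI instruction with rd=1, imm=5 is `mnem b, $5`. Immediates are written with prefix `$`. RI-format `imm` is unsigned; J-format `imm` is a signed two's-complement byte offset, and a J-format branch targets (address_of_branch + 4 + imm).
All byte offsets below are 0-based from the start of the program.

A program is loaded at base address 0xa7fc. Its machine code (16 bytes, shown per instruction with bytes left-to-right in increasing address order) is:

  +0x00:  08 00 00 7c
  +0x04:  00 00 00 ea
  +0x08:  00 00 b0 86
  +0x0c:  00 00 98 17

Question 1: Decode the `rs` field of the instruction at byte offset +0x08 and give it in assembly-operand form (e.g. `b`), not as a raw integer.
[08] 00 00 b0 86 → 0x86b00000
  opcode bits[31:25]=0x43: sum/RR
  rd@[24:22]=0x2 ⇒ c
  rs@[21:19]=0x6 ⇒ l

l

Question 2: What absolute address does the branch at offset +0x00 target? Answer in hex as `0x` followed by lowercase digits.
+0x00: 08 00 00 7c ⇒ word 0x7c000008 (little)
  op=0x7c000008>>25=0x3e ⇒ jnz (J)
  [24:0] imm=8 = $8
  target = base 0xa7fc + off 0x00 + 4 + imm 8 = 0xa808

0xa808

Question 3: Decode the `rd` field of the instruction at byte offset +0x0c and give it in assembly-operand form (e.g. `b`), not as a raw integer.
l

@+0c  little-endian(00 00 98 17) = 0x17980000
  op=0x17980000>>25=0xb ⇒ eor (RR)
  [24:22] rd=6 = l
  [21:19] rs=3 = d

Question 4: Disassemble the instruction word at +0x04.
+0x04: 00 00 00 ea ⇒ word 0xea000000 (little)
  op=0xea000000>>25=0x75 ⇒ rts (N)

rts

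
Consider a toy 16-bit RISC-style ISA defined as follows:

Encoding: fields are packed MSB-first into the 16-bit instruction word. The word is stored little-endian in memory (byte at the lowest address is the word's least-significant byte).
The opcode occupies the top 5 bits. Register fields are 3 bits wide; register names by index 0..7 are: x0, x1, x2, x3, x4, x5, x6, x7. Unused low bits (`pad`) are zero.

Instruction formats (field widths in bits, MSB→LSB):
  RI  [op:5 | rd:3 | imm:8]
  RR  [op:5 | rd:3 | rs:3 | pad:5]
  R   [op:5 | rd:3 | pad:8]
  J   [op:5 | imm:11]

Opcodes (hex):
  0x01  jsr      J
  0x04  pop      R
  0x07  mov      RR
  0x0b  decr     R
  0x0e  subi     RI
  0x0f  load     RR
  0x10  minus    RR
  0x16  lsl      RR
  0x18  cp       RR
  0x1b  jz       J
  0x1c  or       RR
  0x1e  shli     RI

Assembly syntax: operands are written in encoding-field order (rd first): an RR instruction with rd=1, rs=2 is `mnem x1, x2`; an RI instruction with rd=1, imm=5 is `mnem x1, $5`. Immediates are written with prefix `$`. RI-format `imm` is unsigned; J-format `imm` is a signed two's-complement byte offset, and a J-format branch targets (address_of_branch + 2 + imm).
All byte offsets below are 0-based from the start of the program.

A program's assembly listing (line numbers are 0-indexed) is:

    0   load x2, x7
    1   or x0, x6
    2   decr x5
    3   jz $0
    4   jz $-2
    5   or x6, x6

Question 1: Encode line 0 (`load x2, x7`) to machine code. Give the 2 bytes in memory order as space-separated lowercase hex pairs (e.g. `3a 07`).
L0: load op=0xf:5|rd=2:3|rs=7:3|pad=0:5 ⇒ 0x7ae0 ⇒ little e0 7a

e0 7a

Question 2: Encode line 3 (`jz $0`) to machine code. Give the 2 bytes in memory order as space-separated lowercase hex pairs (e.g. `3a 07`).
3. jz fields op=0x1b:5|imm=0:11 → word d800h → 00 d8

00 d8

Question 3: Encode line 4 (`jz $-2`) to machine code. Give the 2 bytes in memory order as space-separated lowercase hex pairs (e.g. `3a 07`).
fe df

L4: jz op=0x1b:5|imm=-2:11 ⇒ 0xdffe ⇒ little fe df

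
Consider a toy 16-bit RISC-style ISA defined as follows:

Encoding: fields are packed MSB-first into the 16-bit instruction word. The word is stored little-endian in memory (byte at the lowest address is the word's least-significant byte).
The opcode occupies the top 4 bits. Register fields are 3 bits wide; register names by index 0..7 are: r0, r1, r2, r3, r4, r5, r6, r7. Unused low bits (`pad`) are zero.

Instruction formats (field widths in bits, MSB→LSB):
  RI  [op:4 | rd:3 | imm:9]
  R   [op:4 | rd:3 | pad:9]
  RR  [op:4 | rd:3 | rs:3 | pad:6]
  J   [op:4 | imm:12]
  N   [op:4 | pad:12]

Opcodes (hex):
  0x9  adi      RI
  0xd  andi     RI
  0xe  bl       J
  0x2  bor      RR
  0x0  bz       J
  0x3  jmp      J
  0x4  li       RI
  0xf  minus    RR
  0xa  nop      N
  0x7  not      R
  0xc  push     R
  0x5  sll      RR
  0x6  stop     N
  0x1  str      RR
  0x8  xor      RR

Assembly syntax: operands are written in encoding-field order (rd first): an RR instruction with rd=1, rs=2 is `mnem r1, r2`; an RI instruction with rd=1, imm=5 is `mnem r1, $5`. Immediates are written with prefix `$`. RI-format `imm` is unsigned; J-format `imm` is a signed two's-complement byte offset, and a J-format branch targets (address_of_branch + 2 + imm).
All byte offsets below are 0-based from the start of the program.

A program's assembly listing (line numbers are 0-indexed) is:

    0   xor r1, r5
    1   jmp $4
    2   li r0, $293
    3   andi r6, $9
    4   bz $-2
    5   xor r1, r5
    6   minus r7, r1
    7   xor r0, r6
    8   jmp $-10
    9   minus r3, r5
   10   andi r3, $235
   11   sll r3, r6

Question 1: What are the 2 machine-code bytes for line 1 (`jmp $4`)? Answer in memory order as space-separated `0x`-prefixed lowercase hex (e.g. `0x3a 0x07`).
0x04 0x30

L1: jmp op=0x3:4|imm=4:12 ⇒ 0x3004 ⇒ little 04 30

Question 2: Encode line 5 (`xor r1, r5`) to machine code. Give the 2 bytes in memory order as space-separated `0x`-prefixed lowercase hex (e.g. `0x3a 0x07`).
L5: xor op=0x8:4|rd=1:3|rs=5:3|pad=0:6 ⇒ 0x8340 ⇒ little 40 83

0x40 0x83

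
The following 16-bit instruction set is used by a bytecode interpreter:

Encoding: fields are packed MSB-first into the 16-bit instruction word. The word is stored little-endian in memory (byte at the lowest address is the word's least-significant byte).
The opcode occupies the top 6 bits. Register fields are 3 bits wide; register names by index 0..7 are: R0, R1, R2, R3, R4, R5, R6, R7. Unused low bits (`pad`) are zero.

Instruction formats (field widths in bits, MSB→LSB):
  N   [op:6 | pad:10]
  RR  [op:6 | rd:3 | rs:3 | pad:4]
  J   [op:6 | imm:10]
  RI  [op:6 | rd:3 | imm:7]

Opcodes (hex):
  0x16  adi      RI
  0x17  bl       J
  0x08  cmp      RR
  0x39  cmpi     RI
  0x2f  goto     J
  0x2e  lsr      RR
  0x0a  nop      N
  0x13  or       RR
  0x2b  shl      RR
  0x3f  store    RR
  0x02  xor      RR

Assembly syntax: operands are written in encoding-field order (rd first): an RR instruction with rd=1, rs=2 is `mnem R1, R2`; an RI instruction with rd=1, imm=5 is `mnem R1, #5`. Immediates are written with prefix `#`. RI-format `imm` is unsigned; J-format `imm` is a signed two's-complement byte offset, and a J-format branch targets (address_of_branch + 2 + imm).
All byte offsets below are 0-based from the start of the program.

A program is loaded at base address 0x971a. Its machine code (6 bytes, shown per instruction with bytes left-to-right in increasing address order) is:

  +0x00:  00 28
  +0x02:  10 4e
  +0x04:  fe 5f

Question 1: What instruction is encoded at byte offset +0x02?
or R4, R1

@+02  little-endian(10 4e) = 0x4e10
  op=0x4e10>>10=0x13 ⇒ or (RR)
  rd: (w>>7)&0x7=0x4 → R4
  rs: (w>>4)&0x7=0x1 → R1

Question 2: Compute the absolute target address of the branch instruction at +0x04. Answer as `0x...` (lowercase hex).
@+04  little-endian(fe 5f) = 0x5ffe
  top 6b → 0x17 → bl [J]
  imm@[9:0]=0x3fe (s10→-2) ⇒ #-2
  target = base 0x971a + off 0x04 + 2 + imm -2 = 0x971e

0x971e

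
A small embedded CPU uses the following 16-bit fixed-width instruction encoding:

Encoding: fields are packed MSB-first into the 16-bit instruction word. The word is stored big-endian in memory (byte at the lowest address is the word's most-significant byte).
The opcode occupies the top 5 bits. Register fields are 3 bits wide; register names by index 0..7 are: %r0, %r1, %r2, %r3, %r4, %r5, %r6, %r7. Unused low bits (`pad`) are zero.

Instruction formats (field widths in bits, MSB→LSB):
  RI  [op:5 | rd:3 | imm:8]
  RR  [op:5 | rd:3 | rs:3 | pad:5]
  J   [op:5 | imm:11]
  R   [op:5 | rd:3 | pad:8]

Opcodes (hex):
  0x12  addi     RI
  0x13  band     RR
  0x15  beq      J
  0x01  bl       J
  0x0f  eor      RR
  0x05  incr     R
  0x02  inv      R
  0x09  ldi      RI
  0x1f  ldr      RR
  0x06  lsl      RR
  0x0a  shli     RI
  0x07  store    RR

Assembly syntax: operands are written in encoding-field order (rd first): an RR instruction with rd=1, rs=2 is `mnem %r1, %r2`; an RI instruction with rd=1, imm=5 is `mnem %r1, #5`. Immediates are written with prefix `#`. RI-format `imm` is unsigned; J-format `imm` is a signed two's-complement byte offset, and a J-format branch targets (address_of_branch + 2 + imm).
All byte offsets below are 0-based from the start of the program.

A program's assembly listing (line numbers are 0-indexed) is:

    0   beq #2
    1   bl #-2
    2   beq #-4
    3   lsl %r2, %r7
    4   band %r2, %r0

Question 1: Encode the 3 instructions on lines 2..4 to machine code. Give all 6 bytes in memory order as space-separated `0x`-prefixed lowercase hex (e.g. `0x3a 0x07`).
L2: beq op=0x15:5|imm=-4:11 ⇒ 0xaffc ⇒ big af fc
L3: lsl op=0x6:5|rd=2:3|rs=7:3|pad=0:5 ⇒ 0x32e0 ⇒ big 32 e0
L4: band op=0x13:5|rd=2:3|rs=0:3|pad=0:5 ⇒ 0x9a00 ⇒ big 9a 00

0xaf 0xfc 0x32 0xe0 0x9a 0x00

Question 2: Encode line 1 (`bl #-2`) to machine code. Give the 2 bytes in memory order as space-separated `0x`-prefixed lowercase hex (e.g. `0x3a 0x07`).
1. bl fields op=0x1:5|imm=-2:11 → word 0ffeh → 0f fe

0x0f 0xfe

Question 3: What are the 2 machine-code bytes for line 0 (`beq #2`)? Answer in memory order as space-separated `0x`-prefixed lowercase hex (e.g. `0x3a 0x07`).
L0: beq op=0x15:5|imm=2:11 ⇒ 0xa802 ⇒ big a8 02

0xa8 0x02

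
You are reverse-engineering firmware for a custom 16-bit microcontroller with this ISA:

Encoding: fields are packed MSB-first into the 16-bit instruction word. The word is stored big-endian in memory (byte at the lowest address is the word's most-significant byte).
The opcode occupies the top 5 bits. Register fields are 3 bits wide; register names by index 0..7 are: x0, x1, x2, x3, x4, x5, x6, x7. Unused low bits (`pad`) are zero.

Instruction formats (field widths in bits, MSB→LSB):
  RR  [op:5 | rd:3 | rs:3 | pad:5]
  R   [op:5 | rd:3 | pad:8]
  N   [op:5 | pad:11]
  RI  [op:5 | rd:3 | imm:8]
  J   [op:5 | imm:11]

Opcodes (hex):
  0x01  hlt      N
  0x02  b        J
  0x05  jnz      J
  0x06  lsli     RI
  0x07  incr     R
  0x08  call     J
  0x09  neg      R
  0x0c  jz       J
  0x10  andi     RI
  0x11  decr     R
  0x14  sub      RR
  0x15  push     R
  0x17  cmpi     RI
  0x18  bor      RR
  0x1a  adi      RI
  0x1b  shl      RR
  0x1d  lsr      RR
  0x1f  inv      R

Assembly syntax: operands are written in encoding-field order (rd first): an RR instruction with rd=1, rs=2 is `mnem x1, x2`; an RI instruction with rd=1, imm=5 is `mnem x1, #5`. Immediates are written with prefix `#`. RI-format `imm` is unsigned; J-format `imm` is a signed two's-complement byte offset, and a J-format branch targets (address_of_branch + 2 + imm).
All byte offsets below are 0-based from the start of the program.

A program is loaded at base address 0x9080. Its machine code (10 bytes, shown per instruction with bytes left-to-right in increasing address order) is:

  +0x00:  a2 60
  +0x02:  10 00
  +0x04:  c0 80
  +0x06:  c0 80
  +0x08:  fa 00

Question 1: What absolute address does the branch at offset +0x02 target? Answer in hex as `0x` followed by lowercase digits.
0x9084

@+02  big-endian(10 00) = 0x1000
  opcode bits[15:11]=0x2: b/J
  [10:0] imm=0 = #0
  target = base 0x9080 + off 0x02 + 2 + imm 0 = 0x9084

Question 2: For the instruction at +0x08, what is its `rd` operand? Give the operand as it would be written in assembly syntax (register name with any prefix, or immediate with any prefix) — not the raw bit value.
[08] fa 00 → 0xfa00
  top 5b → 0x1f → inv [R]
  rd@[10:8]=0x2 ⇒ x2

x2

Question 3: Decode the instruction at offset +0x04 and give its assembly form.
[04] c0 80 → 0xc080
  op=0xc080>>11=0x18 ⇒ bor (RR)
  rd@[10:8]=0x0 ⇒ x0
  rs@[7:5]=0x4 ⇒ x4

bor x0, x4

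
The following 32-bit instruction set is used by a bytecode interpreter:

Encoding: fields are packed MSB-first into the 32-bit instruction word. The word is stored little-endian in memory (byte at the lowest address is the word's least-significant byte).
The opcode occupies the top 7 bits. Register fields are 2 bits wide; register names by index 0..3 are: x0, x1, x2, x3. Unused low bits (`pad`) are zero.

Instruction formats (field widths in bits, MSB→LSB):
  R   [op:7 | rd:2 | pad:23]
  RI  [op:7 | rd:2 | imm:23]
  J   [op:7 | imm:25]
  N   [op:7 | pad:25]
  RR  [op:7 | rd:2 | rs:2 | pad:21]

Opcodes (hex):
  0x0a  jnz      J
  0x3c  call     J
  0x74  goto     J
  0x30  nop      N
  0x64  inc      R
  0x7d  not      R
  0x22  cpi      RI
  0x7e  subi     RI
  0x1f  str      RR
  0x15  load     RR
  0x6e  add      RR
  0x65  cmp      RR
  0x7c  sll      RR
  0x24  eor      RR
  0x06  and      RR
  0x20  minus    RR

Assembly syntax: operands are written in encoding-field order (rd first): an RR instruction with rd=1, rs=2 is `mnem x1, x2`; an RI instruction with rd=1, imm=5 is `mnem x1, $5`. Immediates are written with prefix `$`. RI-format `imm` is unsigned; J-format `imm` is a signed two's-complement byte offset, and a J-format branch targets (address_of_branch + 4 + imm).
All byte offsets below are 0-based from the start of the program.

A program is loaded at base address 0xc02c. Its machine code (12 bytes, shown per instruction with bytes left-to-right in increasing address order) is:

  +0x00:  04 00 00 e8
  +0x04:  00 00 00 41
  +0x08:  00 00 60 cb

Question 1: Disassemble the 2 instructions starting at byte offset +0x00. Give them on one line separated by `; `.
goto $4; minus x2, x0

[00] 04 00 00 e8 → 0xe8000004
  top 7b → 0x74 → goto [J]
  imm: (w>>0)&0x1ffffff=0x4 → $4
[04] 00 00 00 41 → 0x41000000
  top 7b → 0x20 → minus [RR]
  rd: (w>>23)&0x3=0x2 → x2
  rs: (w>>21)&0x3=0x0 → x0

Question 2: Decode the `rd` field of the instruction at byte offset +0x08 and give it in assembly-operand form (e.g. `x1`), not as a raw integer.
x2

[08] 00 00 60 cb → 0xcb600000
  top 7b → 0x65 → cmp [RR]
  [24:23] rd=2 = x2
  [22:21] rs=3 = x3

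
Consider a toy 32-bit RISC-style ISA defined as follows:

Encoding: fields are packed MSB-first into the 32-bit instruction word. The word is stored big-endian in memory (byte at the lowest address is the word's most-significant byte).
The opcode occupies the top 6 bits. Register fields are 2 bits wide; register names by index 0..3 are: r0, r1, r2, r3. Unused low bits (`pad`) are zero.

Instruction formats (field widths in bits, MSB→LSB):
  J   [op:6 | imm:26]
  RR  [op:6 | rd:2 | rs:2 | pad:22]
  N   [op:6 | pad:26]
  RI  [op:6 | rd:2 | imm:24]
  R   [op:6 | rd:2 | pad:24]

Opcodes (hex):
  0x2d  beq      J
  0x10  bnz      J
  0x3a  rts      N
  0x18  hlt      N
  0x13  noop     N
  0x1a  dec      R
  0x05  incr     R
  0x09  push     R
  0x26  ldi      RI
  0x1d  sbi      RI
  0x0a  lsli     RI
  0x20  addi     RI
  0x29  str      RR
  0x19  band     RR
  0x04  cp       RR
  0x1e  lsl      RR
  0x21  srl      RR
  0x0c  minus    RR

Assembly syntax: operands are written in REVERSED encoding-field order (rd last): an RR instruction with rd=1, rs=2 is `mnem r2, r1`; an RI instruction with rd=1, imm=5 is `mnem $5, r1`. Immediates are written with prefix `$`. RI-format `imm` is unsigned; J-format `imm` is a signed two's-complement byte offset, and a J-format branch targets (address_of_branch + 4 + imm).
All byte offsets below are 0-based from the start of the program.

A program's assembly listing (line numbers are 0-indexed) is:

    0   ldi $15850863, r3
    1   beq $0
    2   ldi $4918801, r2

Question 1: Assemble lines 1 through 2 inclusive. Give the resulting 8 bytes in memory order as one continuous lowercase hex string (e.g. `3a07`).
L1: beq op=0x2d:6|imm=0:26 ⇒ 0xb4000000 ⇒ big b4 00 00 00
L2: ldi op=0x26:6|rd=2:2|imm=4918801:24 ⇒ 0x9a4b0e11 ⇒ big 9a 4b 0e 11

b40000009a4b0e11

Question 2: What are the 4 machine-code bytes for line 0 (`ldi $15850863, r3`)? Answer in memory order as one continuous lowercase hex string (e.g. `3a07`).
L0: ldi op=0x26:6|rd=3:2|imm=15850863:24 ⇒ 0x9bf1dd6f ⇒ big 9b f1 dd 6f

9bf1dd6f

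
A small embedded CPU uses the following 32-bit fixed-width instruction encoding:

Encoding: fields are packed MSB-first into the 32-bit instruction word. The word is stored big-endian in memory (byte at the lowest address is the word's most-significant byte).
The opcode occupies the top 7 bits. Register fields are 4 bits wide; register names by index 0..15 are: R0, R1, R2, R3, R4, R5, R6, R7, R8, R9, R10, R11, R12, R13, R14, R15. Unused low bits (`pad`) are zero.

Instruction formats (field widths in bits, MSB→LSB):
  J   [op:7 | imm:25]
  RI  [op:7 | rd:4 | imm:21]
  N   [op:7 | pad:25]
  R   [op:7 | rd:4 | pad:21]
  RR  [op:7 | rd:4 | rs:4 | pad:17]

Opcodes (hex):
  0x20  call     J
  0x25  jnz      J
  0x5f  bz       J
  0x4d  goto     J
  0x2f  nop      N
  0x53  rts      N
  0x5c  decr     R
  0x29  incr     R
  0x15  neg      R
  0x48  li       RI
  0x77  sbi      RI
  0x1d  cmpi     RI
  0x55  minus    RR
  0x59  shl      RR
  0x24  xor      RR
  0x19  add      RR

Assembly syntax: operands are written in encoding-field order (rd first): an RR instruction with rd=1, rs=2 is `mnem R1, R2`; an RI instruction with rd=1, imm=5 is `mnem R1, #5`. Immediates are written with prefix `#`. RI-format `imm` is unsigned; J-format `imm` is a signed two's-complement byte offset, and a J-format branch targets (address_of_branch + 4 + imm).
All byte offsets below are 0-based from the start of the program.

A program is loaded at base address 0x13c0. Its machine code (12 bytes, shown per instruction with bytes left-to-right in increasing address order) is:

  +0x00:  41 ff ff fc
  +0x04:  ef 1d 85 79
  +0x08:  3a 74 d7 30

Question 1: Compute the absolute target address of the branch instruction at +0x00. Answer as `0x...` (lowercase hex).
0x13c0

+0x00: 41 ff ff fc ⇒ word 0x41fffffc (big)
  op=0x41fffffc>>25=0x20 ⇒ call (J)
  imm: (w>>0)&0x1ffffff=0x1fffffc (s25→-4) → #-4
  target = base 0x13c0 + off 0x00 + 4 + imm -4 = 0x13c0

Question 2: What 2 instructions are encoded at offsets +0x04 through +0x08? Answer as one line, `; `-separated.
sbi R8, #1934713; cmpi R3, #1365808

off 0x04: read ef 1d 85 79 as big → 0xef1d8579
  top 7b → 0x77 → sbi [RI]
  rd: (w>>21)&0xf=0x8 → R8
  imm: (w>>0)&0x1fffff=0x1d8579 → #1934713
off 0x08: read 3a 74 d7 30 as big → 0x3a74d730
  top 7b → 0x1d → cmpi [RI]
  rd: (w>>21)&0xf=0x3 → R3
  imm: (w>>0)&0x1fffff=0x14d730 → #1365808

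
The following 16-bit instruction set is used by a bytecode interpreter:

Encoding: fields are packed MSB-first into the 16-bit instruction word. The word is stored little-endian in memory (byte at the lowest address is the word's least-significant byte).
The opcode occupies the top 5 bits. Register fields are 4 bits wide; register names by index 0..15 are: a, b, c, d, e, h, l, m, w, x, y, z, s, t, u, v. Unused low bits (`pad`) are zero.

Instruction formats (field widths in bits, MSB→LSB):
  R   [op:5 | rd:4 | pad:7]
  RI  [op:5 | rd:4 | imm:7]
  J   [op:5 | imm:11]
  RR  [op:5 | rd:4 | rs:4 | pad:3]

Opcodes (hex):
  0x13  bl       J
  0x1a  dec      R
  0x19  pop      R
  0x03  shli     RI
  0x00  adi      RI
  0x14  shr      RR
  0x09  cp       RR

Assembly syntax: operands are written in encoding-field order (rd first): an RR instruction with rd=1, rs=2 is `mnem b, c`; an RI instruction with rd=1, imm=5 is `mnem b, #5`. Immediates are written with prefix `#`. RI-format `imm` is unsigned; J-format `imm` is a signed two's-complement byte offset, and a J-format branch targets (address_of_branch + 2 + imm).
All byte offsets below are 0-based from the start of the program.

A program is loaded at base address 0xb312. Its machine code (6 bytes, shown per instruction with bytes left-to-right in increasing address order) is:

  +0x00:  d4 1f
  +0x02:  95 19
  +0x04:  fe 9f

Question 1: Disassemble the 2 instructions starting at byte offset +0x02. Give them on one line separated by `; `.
off 0x02: read 95 19 as little → 0x1995
  op=0x1995>>11=0x3 ⇒ shli (RI)
  rd: (w>>7)&0xf=0x3 → d
  imm: (w>>0)&0x7f=0x15 → #21
off 0x04: read fe 9f as little → 0x9ffe
  op=0x9ffe>>11=0x13 ⇒ bl (J)
  imm: (w>>0)&0x7ff=0x7fe (s11→-2) → #-2

shli d, #21; bl #-2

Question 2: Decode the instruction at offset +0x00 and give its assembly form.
+0x00: d4 1f ⇒ word 0x1fd4 (little)
  op=0x1fd4>>11=0x3 ⇒ shli (RI)
  rd: (w>>7)&0xf=0xf → v
  imm: (w>>0)&0x7f=0x54 → #84

shli v, #84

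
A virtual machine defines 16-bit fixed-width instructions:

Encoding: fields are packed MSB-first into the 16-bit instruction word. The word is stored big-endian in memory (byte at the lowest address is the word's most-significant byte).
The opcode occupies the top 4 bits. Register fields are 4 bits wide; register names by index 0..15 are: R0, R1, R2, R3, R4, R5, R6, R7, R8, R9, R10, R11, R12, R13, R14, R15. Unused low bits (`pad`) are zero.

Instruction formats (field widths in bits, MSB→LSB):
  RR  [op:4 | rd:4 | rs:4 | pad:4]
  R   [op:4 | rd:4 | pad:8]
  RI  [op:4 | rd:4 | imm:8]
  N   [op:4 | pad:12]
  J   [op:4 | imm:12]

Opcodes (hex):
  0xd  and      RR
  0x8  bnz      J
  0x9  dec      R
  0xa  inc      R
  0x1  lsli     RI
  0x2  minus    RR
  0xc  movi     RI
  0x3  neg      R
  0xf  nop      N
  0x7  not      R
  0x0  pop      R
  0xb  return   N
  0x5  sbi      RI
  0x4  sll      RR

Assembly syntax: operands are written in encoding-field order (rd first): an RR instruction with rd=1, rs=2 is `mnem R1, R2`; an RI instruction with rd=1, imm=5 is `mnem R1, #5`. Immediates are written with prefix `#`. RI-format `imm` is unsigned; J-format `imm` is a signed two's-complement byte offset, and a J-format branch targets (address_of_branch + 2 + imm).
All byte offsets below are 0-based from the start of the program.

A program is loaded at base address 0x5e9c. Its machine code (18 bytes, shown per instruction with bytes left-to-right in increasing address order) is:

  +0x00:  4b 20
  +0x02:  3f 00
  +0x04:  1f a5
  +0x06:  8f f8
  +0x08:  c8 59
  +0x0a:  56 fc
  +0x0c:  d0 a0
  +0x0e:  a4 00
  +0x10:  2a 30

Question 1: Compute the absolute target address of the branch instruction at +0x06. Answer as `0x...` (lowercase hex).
[06] 8f f8 → 0x8ff8
  opcode bits[15:12]=0x8: bnz/J
  imm@[11:0]=0xff8 (s12→-8) ⇒ #-8
  target = base 0x5e9c + off 0x06 + 2 + imm -8 = 0x5e9c

0x5e9c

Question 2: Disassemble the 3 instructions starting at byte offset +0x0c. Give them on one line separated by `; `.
and R0, R10; inc R4; minus R10, R3

off 0x0c: read d0 a0 as big → 0xd0a0
  opcode bits[15:12]=0xd: and/RR
  rd: (w>>8)&0xf=0x0 → R0
  rs: (w>>4)&0xf=0xa → R10
off 0x0e: read a4 00 as big → 0xa400
  opcode bits[15:12]=0xa: inc/R
  rd: (w>>8)&0xf=0x4 → R4
off 0x10: read 2a 30 as big → 0x2a30
  opcode bits[15:12]=0x2: minus/RR
  rd: (w>>8)&0xf=0xa → R10
  rs: (w>>4)&0xf=0x3 → R3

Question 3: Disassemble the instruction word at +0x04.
@+04  big-endian(1f a5) = 0x1fa5
  op=0x1fa5>>12=0x1 ⇒ lsli (RI)
  [11:8] rd=15 = R15
  [7:0] imm=165 = #165

lsli R15, #165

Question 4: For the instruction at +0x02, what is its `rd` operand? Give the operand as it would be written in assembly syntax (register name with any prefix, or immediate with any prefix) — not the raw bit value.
R15

+0x02: 3f 00 ⇒ word 0x3f00 (big)
  op=0x3f00>>12=0x3 ⇒ neg (R)
  rd: (w>>8)&0xf=0xf → R15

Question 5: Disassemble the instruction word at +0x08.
movi R8, #89

off 0x08: read c8 59 as big → 0xc859
  opcode bits[15:12]=0xc: movi/RI
  rd@[11:8]=0x8 ⇒ R8
  imm@[7:0]=0x59 ⇒ #89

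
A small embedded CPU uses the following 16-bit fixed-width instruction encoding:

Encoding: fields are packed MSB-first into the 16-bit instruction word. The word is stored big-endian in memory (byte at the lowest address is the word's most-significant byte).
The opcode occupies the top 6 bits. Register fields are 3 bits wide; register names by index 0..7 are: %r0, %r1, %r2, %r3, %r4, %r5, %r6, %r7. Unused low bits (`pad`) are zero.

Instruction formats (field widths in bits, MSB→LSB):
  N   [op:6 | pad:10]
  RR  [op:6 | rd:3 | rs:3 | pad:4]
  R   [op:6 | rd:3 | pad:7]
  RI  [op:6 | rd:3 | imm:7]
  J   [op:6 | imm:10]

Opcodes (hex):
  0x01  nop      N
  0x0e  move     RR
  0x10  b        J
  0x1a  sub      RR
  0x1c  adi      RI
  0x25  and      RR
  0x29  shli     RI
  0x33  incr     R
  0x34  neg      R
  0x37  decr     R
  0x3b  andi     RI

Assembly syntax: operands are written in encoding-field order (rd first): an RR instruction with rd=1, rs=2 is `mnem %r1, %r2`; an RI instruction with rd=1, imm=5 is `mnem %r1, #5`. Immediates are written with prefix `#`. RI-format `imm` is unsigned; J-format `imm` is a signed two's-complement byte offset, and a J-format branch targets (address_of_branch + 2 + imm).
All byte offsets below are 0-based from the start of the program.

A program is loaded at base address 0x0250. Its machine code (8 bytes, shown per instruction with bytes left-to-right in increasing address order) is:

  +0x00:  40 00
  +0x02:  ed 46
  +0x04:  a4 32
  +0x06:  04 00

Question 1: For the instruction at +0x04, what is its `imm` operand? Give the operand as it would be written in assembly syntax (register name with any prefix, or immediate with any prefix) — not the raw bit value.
#50

off 0x04: read a4 32 as big → 0xa432
  op=0xa432>>10=0x29 ⇒ shli (RI)
  [9:7] rd=0 = %r0
  [6:0] imm=50 = #50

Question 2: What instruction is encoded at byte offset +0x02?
off 0x02: read ed 46 as big → 0xed46
  top 6b → 0x3b → andi [RI]
  [9:7] rd=2 = %r2
  [6:0] imm=70 = #70

andi %r2, #70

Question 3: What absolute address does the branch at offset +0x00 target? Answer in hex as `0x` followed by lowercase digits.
@+00  big-endian(40 00) = 0x4000
  top 6b → 0x10 → b [J]
  imm: (w>>0)&0x3ff=0x0 → #0
  target = base 0x0250 + off 0x00 + 2 + imm 0 = 0x0252

0x0252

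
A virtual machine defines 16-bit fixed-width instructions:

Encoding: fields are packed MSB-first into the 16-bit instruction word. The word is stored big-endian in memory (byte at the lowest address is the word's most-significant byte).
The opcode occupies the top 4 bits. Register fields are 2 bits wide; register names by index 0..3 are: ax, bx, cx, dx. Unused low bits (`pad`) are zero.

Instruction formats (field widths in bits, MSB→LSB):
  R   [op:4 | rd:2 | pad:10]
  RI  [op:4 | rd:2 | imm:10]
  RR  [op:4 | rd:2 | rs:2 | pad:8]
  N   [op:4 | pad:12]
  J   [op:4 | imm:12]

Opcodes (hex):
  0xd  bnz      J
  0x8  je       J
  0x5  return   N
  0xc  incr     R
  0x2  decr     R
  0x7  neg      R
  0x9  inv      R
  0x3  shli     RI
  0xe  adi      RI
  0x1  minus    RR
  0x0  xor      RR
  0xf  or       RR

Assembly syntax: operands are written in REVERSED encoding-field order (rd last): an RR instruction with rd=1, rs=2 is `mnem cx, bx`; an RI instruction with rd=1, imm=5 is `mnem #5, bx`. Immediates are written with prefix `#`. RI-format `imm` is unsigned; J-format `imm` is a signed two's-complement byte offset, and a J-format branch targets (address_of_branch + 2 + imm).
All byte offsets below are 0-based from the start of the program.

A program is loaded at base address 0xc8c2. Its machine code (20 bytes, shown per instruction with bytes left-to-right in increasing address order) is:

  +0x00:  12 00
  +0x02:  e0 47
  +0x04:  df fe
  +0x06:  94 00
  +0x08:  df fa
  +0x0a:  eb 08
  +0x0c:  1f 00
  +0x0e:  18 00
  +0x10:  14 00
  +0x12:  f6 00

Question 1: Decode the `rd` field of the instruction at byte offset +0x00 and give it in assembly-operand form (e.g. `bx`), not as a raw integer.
off 0x00: read 12 00 as big → 0x1200
  top 4b → 0x1 → minus [RR]
  [11:10] rd=0 = ax
  [9:8] rs=2 = cx

ax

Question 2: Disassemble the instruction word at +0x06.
inv bx

off 0x06: read 94 00 as big → 0x9400
  top 4b → 0x9 → inv [R]
  [11:10] rd=1 = bx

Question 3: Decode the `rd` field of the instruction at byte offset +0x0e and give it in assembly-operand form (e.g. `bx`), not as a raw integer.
@+0e  big-endian(18 00) = 0x1800
  top 4b → 0x1 → minus [RR]
  rd: (w>>10)&0x3=0x2 → cx
  rs: (w>>8)&0x3=0x0 → ax

cx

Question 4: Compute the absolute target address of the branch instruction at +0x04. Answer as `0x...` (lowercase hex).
[04] df fe → 0xdffe
  op=0xdffe>>12=0xd ⇒ bnz (J)
  [11:0] imm=4094 (s12→-2) = #-2
  target = base 0xc8c2 + off 0x04 + 2 + imm -2 = 0xc8c6

0xc8c6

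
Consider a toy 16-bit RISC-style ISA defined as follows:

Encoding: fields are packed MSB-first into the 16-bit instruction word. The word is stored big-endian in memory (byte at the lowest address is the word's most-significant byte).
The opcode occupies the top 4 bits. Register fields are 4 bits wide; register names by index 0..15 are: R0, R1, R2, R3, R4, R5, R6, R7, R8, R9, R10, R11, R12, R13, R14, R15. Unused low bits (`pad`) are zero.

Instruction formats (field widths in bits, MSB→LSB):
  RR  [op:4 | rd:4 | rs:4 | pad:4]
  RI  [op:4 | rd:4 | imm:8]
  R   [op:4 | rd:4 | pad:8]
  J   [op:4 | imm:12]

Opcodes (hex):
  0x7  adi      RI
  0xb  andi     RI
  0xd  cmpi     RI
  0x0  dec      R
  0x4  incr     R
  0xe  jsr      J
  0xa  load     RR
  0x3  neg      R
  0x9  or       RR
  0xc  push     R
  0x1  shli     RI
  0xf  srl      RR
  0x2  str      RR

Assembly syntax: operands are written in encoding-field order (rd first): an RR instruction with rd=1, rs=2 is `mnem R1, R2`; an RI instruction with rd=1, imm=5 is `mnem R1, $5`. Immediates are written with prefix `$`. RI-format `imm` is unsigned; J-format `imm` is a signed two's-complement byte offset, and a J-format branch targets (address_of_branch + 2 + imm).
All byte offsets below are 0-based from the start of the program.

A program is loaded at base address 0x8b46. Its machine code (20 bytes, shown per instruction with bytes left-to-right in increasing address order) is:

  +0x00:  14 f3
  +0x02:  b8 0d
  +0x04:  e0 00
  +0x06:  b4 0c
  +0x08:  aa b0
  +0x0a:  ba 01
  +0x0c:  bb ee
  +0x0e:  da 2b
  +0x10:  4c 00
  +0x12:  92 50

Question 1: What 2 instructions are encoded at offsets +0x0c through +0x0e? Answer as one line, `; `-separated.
andi R11, $238; cmpi R10, $43

+0x0c: bb ee ⇒ word 0xbbee (big)
  op=0xbbee>>12=0xb ⇒ andi (RI)
  rd: (w>>8)&0xf=0xb → R11
  imm: (w>>0)&0xff=0xee → $238
+0x0e: da 2b ⇒ word 0xda2b (big)
  op=0xda2b>>12=0xd ⇒ cmpi (RI)
  rd: (w>>8)&0xf=0xa → R10
  imm: (w>>0)&0xff=0x2b → $43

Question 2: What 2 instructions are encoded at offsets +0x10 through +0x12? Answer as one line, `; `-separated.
incr R12; or R2, R5

off 0x10: read 4c 00 as big → 0x4c00
  op=0x4c00>>12=0x4 ⇒ incr (R)
  rd@[11:8]=0xc ⇒ R12
off 0x12: read 92 50 as big → 0x9250
  op=0x9250>>12=0x9 ⇒ or (RR)
  rd@[11:8]=0x2 ⇒ R2
  rs@[7:4]=0x5 ⇒ R5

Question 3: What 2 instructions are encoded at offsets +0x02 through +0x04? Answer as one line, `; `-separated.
andi R8, $13; jsr $0

[02] b8 0d → 0xb80d
  top 4b → 0xb → andi [RI]
  rd@[11:8]=0x8 ⇒ R8
  imm@[7:0]=0xd ⇒ $13
[04] e0 00 → 0xe000
  top 4b → 0xe → jsr [J]
  imm@[11:0]=0x0 ⇒ $0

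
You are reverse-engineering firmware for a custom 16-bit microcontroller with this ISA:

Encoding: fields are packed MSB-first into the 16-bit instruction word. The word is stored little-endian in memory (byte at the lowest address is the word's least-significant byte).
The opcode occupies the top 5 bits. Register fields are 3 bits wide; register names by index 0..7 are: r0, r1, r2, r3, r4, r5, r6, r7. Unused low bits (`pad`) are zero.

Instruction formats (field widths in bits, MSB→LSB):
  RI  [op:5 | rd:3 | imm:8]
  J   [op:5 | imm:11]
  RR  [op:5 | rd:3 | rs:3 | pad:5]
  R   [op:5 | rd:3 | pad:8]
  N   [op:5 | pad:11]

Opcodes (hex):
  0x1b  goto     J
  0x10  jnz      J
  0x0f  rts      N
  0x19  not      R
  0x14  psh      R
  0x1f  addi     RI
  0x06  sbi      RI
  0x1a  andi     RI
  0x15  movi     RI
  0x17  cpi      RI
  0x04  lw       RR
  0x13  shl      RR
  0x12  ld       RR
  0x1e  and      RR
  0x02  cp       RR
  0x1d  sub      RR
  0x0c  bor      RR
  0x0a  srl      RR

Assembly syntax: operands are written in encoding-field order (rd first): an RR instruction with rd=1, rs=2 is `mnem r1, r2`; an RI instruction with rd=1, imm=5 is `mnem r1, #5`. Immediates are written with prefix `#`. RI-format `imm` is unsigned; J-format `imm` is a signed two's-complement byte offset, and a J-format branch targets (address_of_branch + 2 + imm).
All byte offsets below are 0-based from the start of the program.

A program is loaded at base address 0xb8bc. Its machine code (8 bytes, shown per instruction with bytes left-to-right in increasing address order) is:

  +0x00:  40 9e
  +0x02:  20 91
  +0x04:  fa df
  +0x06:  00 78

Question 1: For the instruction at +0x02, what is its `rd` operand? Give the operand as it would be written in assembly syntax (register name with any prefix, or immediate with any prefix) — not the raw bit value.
[02] 20 91 → 0x9120
  opcode bits[15:11]=0x12: ld/RR
  rd@[10:8]=0x1 ⇒ r1
  rs@[7:5]=0x1 ⇒ r1

r1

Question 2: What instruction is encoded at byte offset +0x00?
shl r6, r2

[00] 40 9e → 0x9e40
  opcode bits[15:11]=0x13: shl/RR
  rd@[10:8]=0x6 ⇒ r6
  rs@[7:5]=0x2 ⇒ r2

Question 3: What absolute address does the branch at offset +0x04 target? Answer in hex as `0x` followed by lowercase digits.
[04] fa df → 0xdffa
  op=0xdffa>>11=0x1b ⇒ goto (J)
  imm@[10:0]=0x7fa (s11→-6) ⇒ #-6
  target = base 0xb8bc + off 0x04 + 2 + imm -6 = 0xb8bc

0xb8bc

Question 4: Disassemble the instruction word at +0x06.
@+06  little-endian(00 78) = 0x7800
  opcode bits[15:11]=0xf: rts/N

rts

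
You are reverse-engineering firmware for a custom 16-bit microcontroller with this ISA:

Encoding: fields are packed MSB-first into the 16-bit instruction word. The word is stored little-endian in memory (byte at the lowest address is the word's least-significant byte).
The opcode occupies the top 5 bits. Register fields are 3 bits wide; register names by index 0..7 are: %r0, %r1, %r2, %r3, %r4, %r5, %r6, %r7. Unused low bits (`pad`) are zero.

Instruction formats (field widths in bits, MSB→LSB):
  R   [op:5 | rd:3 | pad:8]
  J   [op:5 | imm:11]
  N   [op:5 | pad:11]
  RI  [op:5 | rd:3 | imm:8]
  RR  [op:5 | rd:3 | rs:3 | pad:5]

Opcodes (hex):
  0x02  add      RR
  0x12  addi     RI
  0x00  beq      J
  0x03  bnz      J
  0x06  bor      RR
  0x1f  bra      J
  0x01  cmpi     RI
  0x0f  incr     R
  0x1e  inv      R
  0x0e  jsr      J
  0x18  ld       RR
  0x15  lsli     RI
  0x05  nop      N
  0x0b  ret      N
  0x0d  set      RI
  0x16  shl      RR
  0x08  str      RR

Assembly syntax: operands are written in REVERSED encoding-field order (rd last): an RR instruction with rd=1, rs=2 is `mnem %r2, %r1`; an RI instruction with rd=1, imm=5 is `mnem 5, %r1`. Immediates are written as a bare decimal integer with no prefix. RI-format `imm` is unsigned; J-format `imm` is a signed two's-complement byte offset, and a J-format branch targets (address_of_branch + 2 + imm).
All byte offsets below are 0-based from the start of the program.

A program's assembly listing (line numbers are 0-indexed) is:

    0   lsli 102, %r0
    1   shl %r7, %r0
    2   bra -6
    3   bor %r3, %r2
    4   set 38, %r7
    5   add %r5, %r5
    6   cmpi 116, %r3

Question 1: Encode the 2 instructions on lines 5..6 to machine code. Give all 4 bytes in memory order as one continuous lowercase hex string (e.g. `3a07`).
a015740b

line 5 (add): pack op=0x2:5|rd=5:3|rs=5:3|pad=0:5 = 0x15a0; little→ a0 15
line 6 (cmpi): pack op=0x1:5|rd=3:3|imm=116:8 = 0x0b74; little→ 74 0b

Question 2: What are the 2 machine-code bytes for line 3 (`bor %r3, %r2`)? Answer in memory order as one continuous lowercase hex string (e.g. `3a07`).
3. bor fields op=0x6:5|rd=2:3|rs=3:3|pad=0:5 → word 3260h → 60 32

6032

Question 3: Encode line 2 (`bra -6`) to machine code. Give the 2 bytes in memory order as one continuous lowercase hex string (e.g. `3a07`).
2. bra fields op=0x1f:5|imm=-6:11 → word fffah → fa ff

faff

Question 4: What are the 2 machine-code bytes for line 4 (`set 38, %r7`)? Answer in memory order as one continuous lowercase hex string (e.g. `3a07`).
266f

L4: set op=0xd:5|rd=7:3|imm=38:8 ⇒ 0x6f26 ⇒ little 26 6f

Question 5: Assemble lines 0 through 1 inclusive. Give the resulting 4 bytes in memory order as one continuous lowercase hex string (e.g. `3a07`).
0. lsli fields op=0x15:5|rd=0:3|imm=102:8 → word a866h → 66 a8
1. shl fields op=0x16:5|rd=0:3|rs=7:3|pad=0:5 → word b0e0h → e0 b0

66a8e0b0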